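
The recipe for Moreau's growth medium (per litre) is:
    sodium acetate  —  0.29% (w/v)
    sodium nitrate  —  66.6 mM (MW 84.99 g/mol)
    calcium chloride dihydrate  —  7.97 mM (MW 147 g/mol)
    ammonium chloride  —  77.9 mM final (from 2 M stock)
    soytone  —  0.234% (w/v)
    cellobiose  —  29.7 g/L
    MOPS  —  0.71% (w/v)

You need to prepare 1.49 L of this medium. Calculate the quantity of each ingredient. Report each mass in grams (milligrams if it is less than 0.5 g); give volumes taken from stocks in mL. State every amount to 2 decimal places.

Scale factor relative to 1 L: 1.49.
sodium acetate: 0.29% w/v = 2.9 g/L → 2.9 × 1.49 L = 4.32 g
sodium nitrate: 66.6 mmol/L × 84.99 g/mol × 1.49 L ÷ 1000 = 8.43 g
calcium chloride dihydrate: 7.97 mmol/L × 147 g/mol × 1.49 L ÷ 1000 = 1.75 g
ammonium chloride: V = C2·V2/C1 = 77.9 mM × 1490 mL ÷ 2000 mM = 58.04 mL
soytone: 0.234 g per 100 mL × 1490 mL ÷ 100 = 3.49 g
cellobiose: 29.7 g/L × 1.49 L = 44.25 g
MOPS: 0.71% w/v = 7.1 g/L → 7.1 × 1.49 L = 10.58 g

sodium acetate 4.32 g; sodium nitrate 8.43 g; calcium chloride dihydrate 1.75 g; ammonium chloride 58.04 mL; soytone 3.49 g; cellobiose 44.25 g; MOPS 10.58 g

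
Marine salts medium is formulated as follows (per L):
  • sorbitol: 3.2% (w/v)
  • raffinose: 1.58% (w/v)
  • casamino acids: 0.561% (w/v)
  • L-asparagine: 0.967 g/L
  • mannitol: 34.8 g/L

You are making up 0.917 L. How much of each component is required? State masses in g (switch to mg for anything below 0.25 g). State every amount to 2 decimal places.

sorbitol 29.34 g; raffinose 14.49 g; casamino acids 5.14 g; L-asparagine 0.89 g; mannitol 31.91 g

Working volume: 0.917 L.
sorbitol: 3.2 g per 100 mL × 917 mL ÷ 100 = 29.34 g
raffinose: 1.58% w/v = 15.8 g/L → 15.8 × 0.917 L = 14.49 g
casamino acids: 0.561 g per 100 mL × 917 mL ÷ 100 = 5.14 g
L-asparagine: 0.967 g/L × 0.917 L = 0.89 g
mannitol: 34.8 g/L × 0.917 L = 31.91 g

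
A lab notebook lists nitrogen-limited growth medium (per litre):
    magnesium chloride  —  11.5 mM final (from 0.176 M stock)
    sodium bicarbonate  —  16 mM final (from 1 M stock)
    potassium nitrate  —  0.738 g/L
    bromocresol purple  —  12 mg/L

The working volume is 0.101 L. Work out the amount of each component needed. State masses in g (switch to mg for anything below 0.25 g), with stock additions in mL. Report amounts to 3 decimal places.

Working volume: 0.101 L.
magnesium chloride: C1V1 = C2V2 → 11.5 mM × 101 mL ÷ 176 mM = 6.599 mL
sodium bicarbonate: C1V1 = C2V2 → 16 mM × 101 mL ÷ 1000 mM = 1.616 mL
potassium nitrate: 0.738 g/L × 0.101 L = 0.074538 g = 74.538 mg
bromocresol purple: 12 mg/L × 0.101 L = 1.212 mg

magnesium chloride 6.599 mL; sodium bicarbonate 1.616 mL; potassium nitrate 74.538 mg; bromocresol purple 1.212 mg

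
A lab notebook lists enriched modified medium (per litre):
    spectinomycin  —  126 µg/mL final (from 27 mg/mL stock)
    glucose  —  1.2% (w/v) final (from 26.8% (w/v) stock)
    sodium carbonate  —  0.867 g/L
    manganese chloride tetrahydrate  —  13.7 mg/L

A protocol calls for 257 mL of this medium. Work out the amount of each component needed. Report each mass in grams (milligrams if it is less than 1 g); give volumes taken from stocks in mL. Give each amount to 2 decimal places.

spectinomycin 1.20 mL; glucose 11.51 mL; sodium carbonate 222.82 mg; manganese chloride tetrahydrate 3.52 mg

Scale factor relative to 1 L: 0.257.
spectinomycin: C1V1 = C2V2 → 126 µg/mL × 257 mL ÷ 27000 µg/mL = 1.20 mL
glucose: V = C2·V2/C1 = 1.2% ÷ 26.8% × 257 mL = 11.51 mL
sodium carbonate: 0.867 g/L × 0.257 L = 0.222819 g = 222.82 mg
manganese chloride tetrahydrate: 13.7 mg/L × 0.257 L = 3.52 mg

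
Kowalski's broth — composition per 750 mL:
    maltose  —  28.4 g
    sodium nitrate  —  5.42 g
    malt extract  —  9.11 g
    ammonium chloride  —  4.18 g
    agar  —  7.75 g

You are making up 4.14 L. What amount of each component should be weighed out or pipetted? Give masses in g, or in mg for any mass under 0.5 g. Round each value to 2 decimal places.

maltose 156.77 g; sodium nitrate 29.92 g; malt extract 50.29 g; ammonium chloride 23.07 g; agar 42.78 g

Scale factor = 4140 mL / 750 mL = 5.52.
maltose: 28.4 g × (4140 mL / 750 mL) = 156.77 g
sodium nitrate: 5.42 g × (4140 mL / 750 mL) = 29.92 g
malt extract: 9.11 g × (4140 mL / 750 mL) = 50.29 g
ammonium chloride: 4.18 g × (4140 mL / 750 mL) = 23.07 g
agar: 7.75 g × (4140 mL / 750 mL) = 42.78 g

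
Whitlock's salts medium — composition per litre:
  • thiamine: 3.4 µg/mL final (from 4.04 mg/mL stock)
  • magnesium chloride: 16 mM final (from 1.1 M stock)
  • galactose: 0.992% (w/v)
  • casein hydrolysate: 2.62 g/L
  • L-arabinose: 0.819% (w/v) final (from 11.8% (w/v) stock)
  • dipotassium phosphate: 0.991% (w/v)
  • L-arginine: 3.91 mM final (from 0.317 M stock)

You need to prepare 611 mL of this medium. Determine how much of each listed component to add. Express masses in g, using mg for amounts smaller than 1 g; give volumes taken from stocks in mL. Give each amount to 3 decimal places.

thiamine 0.514 mL; magnesium chloride 8.887 mL; galactose 6.061 g; casein hydrolysate 1.601 g; L-arabinose 42.408 mL; dipotassium phosphate 6.055 g; L-arginine 7.536 mL

Target volume = 611 mL = 0.611 L.
thiamine: dilute stock: 3.4 µg/mL × 611 mL ÷ 4040 µg/mL = 0.514 mL
magnesium chloride: dilute stock: 16 mM × 611 mL ÷ 1100 mM = 8.887 mL
galactose: 0.992% w/v = 9.92 g/L → 9.92 × 0.611 L = 6.061 g
casein hydrolysate: 2.62 g/L × 0.611 L = 1.601 g
L-arabinose: C1V1 = C2V2 → 0.819% ÷ 11.8% × 611 mL = 42.408 mL
dipotassium phosphate: 0.991 g per 100 mL × 611 mL ÷ 100 = 6.055 g
L-arginine: dilute stock: 3.91 mM × 611 mL ÷ 317 mM = 7.536 mL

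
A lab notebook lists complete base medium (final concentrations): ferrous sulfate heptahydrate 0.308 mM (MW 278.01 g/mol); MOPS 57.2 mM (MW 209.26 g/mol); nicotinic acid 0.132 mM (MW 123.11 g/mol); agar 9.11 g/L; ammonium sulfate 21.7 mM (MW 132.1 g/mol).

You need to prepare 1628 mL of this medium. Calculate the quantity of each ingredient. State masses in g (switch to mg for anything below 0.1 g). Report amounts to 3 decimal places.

Target volume = 1628 mL = 1.628 L.
ferrous sulfate heptahydrate: 0.308 mmol/L × 278.01 g/mol × 1.628 L ÷ 1000 = 0.139 g
MOPS: 57.2 mmol/L × 209.26 g/mol × 1.628 L ÷ 1000 = 19.487 g
nicotinic acid: 0.132 mmol/L × 123.11 mg/mmol × 1.628 L = 26.456 mg
agar: 9.11 g/L × 1.628 L = 14.831 g
ammonium sulfate: 21.7 mmol/L × 132.1 g/mol × 1.628 L ÷ 1000 = 4.667 g

ferrous sulfate heptahydrate 0.139 g; MOPS 19.487 g; nicotinic acid 26.456 mg; agar 14.831 g; ammonium sulfate 4.667 g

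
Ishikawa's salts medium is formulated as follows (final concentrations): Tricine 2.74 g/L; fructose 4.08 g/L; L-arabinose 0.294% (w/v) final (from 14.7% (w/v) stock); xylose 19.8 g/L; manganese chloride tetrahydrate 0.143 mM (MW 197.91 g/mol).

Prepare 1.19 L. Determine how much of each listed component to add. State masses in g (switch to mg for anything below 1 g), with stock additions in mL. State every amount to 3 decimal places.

Tricine 3.261 g; fructose 4.855 g; L-arabinose 23.800 mL; xylose 23.562 g; manganese chloride tetrahydrate 33.678 mg

Working volume: 1.19 L.
Tricine: 2.74 g/L × 1.19 L = 3.261 g
fructose: 4.08 g/L × 1.19 L = 4.855 g
L-arabinose: C1V1 = C2V2 → 0.294% ÷ 14.7% × 1190 mL = 23.800 mL
xylose: 19.8 g/L × 1.19 L = 23.562 g
manganese chloride tetrahydrate: 0.143 mmol/L × 197.91 mg/mmol × 1.19 L = 33.678 mg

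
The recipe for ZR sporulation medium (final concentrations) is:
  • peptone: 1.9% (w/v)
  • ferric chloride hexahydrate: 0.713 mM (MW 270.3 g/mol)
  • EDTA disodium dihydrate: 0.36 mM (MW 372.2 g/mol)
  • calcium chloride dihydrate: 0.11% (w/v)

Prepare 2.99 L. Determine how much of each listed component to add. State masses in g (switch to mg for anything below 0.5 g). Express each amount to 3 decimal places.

peptone 56.810 g; ferric chloride hexahydrate 0.576 g; EDTA disodium dihydrate 400.636 mg; calcium chloride dihydrate 3.289 g

Working volume: 2.99 L.
peptone: 1.9 g per 100 mL × 2990 mL ÷ 100 = 56.810 g
ferric chloride hexahydrate: 0.713 mmol/L × 270.3 g/mol × 2.99 L ÷ 1000 = 0.576 g
EDTA disodium dihydrate: 0.36 mmol/L × 372.2 mg/mmol × 2.99 L = 400.636 mg
calcium chloride dihydrate: 0.11% w/v = 1.1 g/L → 1.1 × 2.99 L = 3.289 g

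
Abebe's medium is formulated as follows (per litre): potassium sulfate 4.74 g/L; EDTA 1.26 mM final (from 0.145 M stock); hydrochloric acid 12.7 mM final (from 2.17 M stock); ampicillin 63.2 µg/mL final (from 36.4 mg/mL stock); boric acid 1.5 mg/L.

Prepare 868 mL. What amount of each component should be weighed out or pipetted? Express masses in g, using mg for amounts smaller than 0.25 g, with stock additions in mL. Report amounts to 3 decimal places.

Scale factor relative to 1 L: 0.868.
potassium sulfate: 4.74 g/L × 0.868 L = 4.114 g
EDTA: C1V1 = C2V2 → 1.26 mM × 868 mL ÷ 145 mM = 7.543 mL
hydrochloric acid: dilute stock: 12.7 mM × 868 mL ÷ 2170 mM = 5.080 mL
ampicillin: C1V1 = C2V2 → 63.2 µg/mL × 868 mL ÷ 36400 µg/mL = 1.507 mL
boric acid: 1.5 mg/L × 0.868 L = 1.302 mg

potassium sulfate 4.114 g; EDTA 7.543 mL; hydrochloric acid 5.080 mL; ampicillin 1.507 mL; boric acid 1.302 mg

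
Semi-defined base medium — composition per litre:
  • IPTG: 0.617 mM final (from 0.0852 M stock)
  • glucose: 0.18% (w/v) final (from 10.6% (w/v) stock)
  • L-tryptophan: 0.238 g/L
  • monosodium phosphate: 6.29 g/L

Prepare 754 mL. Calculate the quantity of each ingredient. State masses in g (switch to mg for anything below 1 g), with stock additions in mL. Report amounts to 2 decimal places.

IPTG 5.46 mL; glucose 12.80 mL; L-tryptophan 179.45 mg; monosodium phosphate 4.74 g

Working volume: 754 mL = 0.754 L.
IPTG: C1V1 = C2V2 → 0.617 mM × 754 mL ÷ 85.2 mM = 5.46 mL
glucose: V = C2·V2/C1 = 0.18% ÷ 10.6% × 754 mL = 12.80 mL
L-tryptophan: 0.238 g/L × 0.754 L = 0.179452 g = 179.45 mg
monosodium phosphate: 6.29 g/L × 0.754 L = 4.74 g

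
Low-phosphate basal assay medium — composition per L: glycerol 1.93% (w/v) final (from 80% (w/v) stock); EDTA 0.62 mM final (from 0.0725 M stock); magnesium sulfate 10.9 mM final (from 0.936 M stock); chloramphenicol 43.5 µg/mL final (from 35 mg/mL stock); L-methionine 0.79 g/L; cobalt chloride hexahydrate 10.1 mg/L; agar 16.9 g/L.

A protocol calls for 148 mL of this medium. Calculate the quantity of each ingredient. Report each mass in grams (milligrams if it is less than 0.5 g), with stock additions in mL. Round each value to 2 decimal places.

Working volume: 148 mL = 0.148 L.
glycerol: V = C2·V2/C1 = 1.93% ÷ 80% × 148 mL = 3.57 mL
EDTA: dilute stock: 0.62 mM × 148 mL ÷ 72.5 mM = 1.27 mL
magnesium sulfate: dilute stock: 10.9 mM × 148 mL ÷ 936 mM = 1.72 mL
chloramphenicol: V = C2·V2/C1 = 43.5 µg/mL × 148 mL ÷ 35000 µg/mL = 0.18 mL
L-methionine: 0.79 g/L × 0.148 L = 0.11692 g = 116.92 mg
cobalt chloride hexahydrate: 10.1 mg/L × 0.148 L = 1.49 mg
agar: 16.9 g/L × 0.148 L = 2.50 g

glycerol 3.57 mL; EDTA 1.27 mL; magnesium sulfate 1.72 mL; chloramphenicol 0.18 mL; L-methionine 116.92 mg; cobalt chloride hexahydrate 1.49 mg; agar 2.50 g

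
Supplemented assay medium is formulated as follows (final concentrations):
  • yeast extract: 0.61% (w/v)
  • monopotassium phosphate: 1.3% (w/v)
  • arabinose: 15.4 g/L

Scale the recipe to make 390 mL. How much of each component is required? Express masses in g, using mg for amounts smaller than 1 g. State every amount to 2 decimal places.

yeast extract 2.38 g; monopotassium phosphate 5.07 g; arabinose 6.01 g

Target volume = 390 mL = 0.39 L.
yeast extract: 0.61% w/v = 6.1 g/L → 6.1 × 0.39 L = 2.38 g
monopotassium phosphate: 1.3 g per 100 mL × 390 mL ÷ 100 = 5.07 g
arabinose: 15.4 g/L × 0.39 L = 6.01 g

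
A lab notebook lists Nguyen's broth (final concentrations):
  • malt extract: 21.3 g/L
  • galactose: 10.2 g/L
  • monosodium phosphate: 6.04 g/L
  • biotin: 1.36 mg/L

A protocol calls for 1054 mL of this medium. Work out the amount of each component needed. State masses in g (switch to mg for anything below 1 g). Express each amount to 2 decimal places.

Scale factor relative to 1 L: 1.054.
malt extract: 21.3 g/L × 1.054 L = 22.45 g
galactose: 10.2 g/L × 1.054 L = 10.75 g
monosodium phosphate: 6.04 g/L × 1.054 L = 6.37 g
biotin: 1.36 mg/L × 1.054 L = 1.43 mg

malt extract 22.45 g; galactose 10.75 g; monosodium phosphate 6.37 g; biotin 1.43 mg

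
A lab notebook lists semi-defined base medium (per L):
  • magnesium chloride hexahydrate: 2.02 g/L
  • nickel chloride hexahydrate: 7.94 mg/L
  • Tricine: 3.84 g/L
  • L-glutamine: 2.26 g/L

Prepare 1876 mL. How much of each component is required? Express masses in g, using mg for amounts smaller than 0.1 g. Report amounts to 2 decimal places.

magnesium chloride hexahydrate 3.79 g; nickel chloride hexahydrate 14.90 mg; Tricine 7.20 g; L-glutamine 4.24 g

Working volume: 1876 mL = 1.876 L.
magnesium chloride hexahydrate: 2.02 g/L × 1.876 L = 3.79 g
nickel chloride hexahydrate: 7.94 mg/L × 1.876 L = 14.90 mg
Tricine: 3.84 g/L × 1.876 L = 7.20 g
L-glutamine: 2.26 g/L × 1.876 L = 4.24 g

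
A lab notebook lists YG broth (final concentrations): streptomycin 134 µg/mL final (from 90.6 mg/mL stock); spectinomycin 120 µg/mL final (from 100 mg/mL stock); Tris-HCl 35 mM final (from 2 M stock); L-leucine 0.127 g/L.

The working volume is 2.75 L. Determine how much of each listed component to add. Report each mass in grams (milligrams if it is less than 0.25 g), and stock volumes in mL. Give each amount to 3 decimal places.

Working volume: 2.75 L.
streptomycin: C1V1 = C2V2 → 134 µg/mL × 2750 mL ÷ 90600 µg/mL = 4.067 mL
spectinomycin: V = C2·V2/C1 = 120 µg/mL × 2750 mL ÷ 100000 µg/mL = 3.300 mL
Tris-HCl: V = C2·V2/C1 = 35 mM × 2750 mL ÷ 2000 mM = 48.125 mL
L-leucine: 0.127 g/L × 2.75 L = 0.349 g

streptomycin 4.067 mL; spectinomycin 3.300 mL; Tris-HCl 48.125 mL; L-leucine 0.349 g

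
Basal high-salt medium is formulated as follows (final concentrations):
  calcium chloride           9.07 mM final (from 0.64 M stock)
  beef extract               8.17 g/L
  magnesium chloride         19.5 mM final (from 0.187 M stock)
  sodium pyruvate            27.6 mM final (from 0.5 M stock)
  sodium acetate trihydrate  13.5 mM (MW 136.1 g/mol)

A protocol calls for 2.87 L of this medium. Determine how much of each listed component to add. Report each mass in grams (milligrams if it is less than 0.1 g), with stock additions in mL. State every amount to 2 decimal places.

Scale factor relative to 1 L: 2.87.
calcium chloride: V = C2·V2/C1 = 9.07 mM × 2870 mL ÷ 640 mM = 40.67 mL
beef extract: 8.17 g/L × 2.87 L = 23.45 g
magnesium chloride: dilute stock: 19.5 mM × 2870 mL ÷ 187 mM = 299.28 mL
sodium pyruvate: dilute stock: 27.6 mM × 2870 mL ÷ 500 mM = 158.42 mL
sodium acetate trihydrate: 13.5 mmol/L × 136.1 g/mol × 2.87 L ÷ 1000 = 5.27 g

calcium chloride 40.67 mL; beef extract 23.45 g; magnesium chloride 299.28 mL; sodium pyruvate 158.42 mL; sodium acetate trihydrate 5.27 g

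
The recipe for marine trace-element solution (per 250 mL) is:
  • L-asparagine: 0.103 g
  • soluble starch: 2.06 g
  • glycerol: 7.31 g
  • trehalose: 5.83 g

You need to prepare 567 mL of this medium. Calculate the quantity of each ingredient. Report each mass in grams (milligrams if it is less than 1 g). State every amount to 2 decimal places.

Scale factor = 567 mL / 250 mL = 2.268.
L-asparagine: 0.103 g × (567 mL / 250 mL) = 0.233604 g = 233.60 mg
soluble starch: 2.06 g × (567 mL / 250 mL) = 4.67 g
glycerol: 7.31 g × (567 mL / 250 mL) = 16.58 g
trehalose: 5.83 g × (567 mL / 250 mL) = 13.22 g

L-asparagine 233.60 mg; soluble starch 4.67 g; glycerol 16.58 g; trehalose 13.22 g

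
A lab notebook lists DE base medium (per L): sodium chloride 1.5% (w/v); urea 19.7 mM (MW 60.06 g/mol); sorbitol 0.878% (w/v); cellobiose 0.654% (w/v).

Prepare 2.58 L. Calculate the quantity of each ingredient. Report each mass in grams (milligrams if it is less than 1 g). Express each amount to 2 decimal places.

sodium chloride 38.70 g; urea 3.05 g; sorbitol 22.65 g; cellobiose 16.87 g

Scale factor relative to 1 L: 2.58.
sodium chloride: 1.5% w/v = 15 g/L → 15 × 2.58 L = 38.70 g
urea: 19.7 mmol/L × 60.06 g/mol × 2.58 L ÷ 1000 = 3.05 g
sorbitol: 0.878% w/v = 8.78 g/L → 8.78 × 2.58 L = 22.65 g
cellobiose: 0.654% w/v = 6.54 g/L → 6.54 × 2.58 L = 16.87 g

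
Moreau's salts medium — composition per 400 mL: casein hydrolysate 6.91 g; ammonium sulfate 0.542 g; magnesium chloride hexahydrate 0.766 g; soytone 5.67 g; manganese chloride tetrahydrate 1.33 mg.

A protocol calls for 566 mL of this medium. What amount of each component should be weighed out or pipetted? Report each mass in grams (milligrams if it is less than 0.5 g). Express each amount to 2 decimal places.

Ratio of target to recipe volume: 566 / 400 = 1.415.
casein hydrolysate: 6.91 g × (566 mL / 400 mL) = 9.78 g
ammonium sulfate: 0.542 g × (566 mL / 400 mL) = 0.77 g
magnesium chloride hexahydrate: 0.766 g × (566 mL / 400 mL) = 1.08 g
soytone: 5.67 g × (566 mL / 400 mL) = 8.02 g
manganese chloride tetrahydrate: 1.33 mg × (566 mL / 400 mL) = 1.88 mg

casein hydrolysate 9.78 g; ammonium sulfate 0.77 g; magnesium chloride hexahydrate 1.08 g; soytone 8.02 g; manganese chloride tetrahydrate 1.88 mg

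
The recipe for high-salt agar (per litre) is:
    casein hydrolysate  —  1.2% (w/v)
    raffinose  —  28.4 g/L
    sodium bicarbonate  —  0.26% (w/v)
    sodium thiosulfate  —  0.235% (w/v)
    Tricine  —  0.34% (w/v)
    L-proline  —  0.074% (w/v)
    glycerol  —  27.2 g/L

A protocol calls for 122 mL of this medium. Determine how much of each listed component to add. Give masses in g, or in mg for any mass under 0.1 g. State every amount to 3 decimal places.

casein hydrolysate 1.464 g; raffinose 3.465 g; sodium bicarbonate 0.317 g; sodium thiosulfate 0.287 g; Tricine 0.415 g; L-proline 90.280 mg; glycerol 3.318 g

Working volume: 122 mL = 0.122 L.
casein hydrolysate: 1.2 g per 100 mL × 122 mL ÷ 100 = 1.464 g
raffinose: 28.4 g/L × 0.122 L = 3.465 g
sodium bicarbonate: 0.26% w/v = 2.6 g/L → 2.6 × 0.122 L = 0.317 g
sodium thiosulfate: 0.235 g per 100 mL × 122 mL ÷ 100 = 0.287 g
Tricine: 0.34% w/v = 3.4 g/L → 3.4 × 0.122 L = 0.415 g
L-proline: 0.074 g per 100 mL × 122 mL ÷ 100 = 0.09028 g = 90.280 mg
glycerol: 27.2 g/L × 0.122 L = 3.318 g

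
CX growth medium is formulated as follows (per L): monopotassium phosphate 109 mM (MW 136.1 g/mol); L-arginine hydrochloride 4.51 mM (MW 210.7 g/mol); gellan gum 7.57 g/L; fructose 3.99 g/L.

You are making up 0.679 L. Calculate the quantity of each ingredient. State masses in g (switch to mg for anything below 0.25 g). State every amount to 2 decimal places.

monopotassium phosphate 10.07 g; L-arginine hydrochloride 0.65 g; gellan gum 5.14 g; fructose 2.71 g

Scale factor relative to 1 L: 0.679.
monopotassium phosphate: 109 mmol/L × 136.1 g/mol × 0.679 L ÷ 1000 = 10.07 g
L-arginine hydrochloride: 4.51 mmol/L × 210.7 g/mol × 0.679 L ÷ 1000 = 0.65 g
gellan gum: 7.57 g/L × 0.679 L = 5.14 g
fructose: 3.99 g/L × 0.679 L = 2.71 g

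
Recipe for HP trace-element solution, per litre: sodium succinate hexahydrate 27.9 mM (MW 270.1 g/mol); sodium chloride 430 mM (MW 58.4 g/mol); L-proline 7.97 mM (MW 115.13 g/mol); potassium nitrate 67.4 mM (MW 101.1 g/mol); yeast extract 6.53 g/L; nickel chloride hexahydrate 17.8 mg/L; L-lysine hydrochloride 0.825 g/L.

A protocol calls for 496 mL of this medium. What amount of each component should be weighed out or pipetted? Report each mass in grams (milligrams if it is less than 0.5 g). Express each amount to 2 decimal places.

sodium succinate hexahydrate 3.74 g; sodium chloride 12.46 g; L-proline 455.12 mg; potassium nitrate 3.38 g; yeast extract 3.24 g; nickel chloride hexahydrate 8.83 mg; L-lysine hydrochloride 409.20 mg

Working volume: 496 mL = 0.496 L.
sodium succinate hexahydrate: 27.9 mmol/L × 270.1 g/mol × 0.496 L ÷ 1000 = 3.74 g
sodium chloride: 430 mmol/L × 58.4 g/mol × 0.496 L ÷ 1000 = 12.46 g
L-proline: 7.97 mmol/L × 115.13 mg/mmol × 0.496 L = 455.12 mg
potassium nitrate: 67.4 mmol/L × 101.1 g/mol × 0.496 L ÷ 1000 = 3.38 g
yeast extract: 6.53 g/L × 0.496 L = 3.24 g
nickel chloride hexahydrate: 17.8 mg/L × 0.496 L = 8.83 mg
L-lysine hydrochloride: 0.825 g/L × 0.496 L = 0.4092 g = 409.20 mg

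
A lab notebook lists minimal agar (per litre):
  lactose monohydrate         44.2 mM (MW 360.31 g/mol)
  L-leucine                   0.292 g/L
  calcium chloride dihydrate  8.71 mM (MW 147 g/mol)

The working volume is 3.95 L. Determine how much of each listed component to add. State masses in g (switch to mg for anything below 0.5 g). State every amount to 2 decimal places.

Scale factor relative to 1 L: 3.95.
lactose monohydrate: 44.2 mmol/L × 360.31 g/mol × 3.95 L ÷ 1000 = 62.91 g
L-leucine: 0.292 g/L × 3.95 L = 1.15 g
calcium chloride dihydrate: 8.71 mmol/L × 147 g/mol × 3.95 L ÷ 1000 = 5.06 g

lactose monohydrate 62.91 g; L-leucine 1.15 g; calcium chloride dihydrate 5.06 g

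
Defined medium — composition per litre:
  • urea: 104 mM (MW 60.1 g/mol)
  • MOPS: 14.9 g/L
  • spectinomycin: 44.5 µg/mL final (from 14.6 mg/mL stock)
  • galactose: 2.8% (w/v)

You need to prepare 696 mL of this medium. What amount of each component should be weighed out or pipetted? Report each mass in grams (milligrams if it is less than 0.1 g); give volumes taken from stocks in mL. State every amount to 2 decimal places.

urea 4.35 g; MOPS 10.37 g; spectinomycin 2.12 mL; galactose 19.49 g

Scale factor relative to 1 L: 0.696.
urea: 104 mmol/L × 60.1 g/mol × 0.696 L ÷ 1000 = 4.35 g
MOPS: 14.9 g/L × 0.696 L = 10.37 g
spectinomycin: C1V1 = C2V2 → 44.5 µg/mL × 696 mL ÷ 14600 µg/mL = 2.12 mL
galactose: 2.8% w/v = 28 g/L → 28 × 0.696 L = 19.49 g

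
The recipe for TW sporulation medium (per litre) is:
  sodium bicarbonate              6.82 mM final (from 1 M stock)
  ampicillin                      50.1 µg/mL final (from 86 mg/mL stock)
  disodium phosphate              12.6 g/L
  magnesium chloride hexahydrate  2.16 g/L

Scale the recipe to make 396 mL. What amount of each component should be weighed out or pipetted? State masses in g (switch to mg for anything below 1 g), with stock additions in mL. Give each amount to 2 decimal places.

Working volume: 396 mL = 0.396 L.
sodium bicarbonate: V = C2·V2/C1 = 6.82 mM × 396 mL ÷ 1000 mM = 2.70 mL
ampicillin: dilute stock: 50.1 µg/mL × 396 mL ÷ 86000 µg/mL = 0.23 mL
disodium phosphate: 12.6 g/L × 0.396 L = 4.99 g
magnesium chloride hexahydrate: 2.16 g/L × 0.396 L = 0.85536 g = 855.36 mg

sodium bicarbonate 2.70 mL; ampicillin 0.23 mL; disodium phosphate 4.99 g; magnesium chloride hexahydrate 855.36 mg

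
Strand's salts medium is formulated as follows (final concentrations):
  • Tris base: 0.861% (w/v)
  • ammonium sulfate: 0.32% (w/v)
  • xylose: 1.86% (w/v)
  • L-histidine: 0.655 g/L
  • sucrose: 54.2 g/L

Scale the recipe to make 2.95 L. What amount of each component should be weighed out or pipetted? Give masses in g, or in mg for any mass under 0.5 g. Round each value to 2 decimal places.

Scale factor relative to 1 L: 2.95.
Tris base: 0.861% w/v = 8.61 g/L → 8.61 × 2.95 L = 25.40 g
ammonium sulfate: 0.32 g per 100 mL × 2950 mL ÷ 100 = 9.44 g
xylose: 1.86% w/v = 18.6 g/L → 18.6 × 2.95 L = 54.87 g
L-histidine: 0.655 g/L × 2.95 L = 1.93 g
sucrose: 54.2 g/L × 2.95 L = 159.89 g

Tris base 25.40 g; ammonium sulfate 9.44 g; xylose 54.87 g; L-histidine 1.93 g; sucrose 159.89 g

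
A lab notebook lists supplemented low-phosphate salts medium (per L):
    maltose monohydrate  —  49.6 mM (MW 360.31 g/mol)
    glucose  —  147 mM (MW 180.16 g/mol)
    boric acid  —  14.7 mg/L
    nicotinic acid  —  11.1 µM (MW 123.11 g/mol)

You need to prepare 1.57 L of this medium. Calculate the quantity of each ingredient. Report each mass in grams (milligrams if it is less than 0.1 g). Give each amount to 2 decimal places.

maltose monohydrate 28.06 g; glucose 41.58 g; boric acid 23.08 mg; nicotinic acid 2.15 mg

Working volume: 1.57 L.
maltose monohydrate: 49.6 mmol/L × 360.31 g/mol × 1.57 L ÷ 1000 = 28.06 g
glucose: 147 mmol/L × 180.16 g/mol × 1.57 L ÷ 1000 = 41.58 g
boric acid: 14.7 mg/L × 1.57 L = 23.08 mg
nicotinic acid: 11.1 µmol/L × 123.11 g/mol × 1.57 L ÷ 1000 = 2.15 mg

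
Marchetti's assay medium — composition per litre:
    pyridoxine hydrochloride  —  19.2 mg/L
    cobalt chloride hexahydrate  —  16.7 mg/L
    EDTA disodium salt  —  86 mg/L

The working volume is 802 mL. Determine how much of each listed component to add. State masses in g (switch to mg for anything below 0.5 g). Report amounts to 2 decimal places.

Scale factor relative to 1 L: 0.802.
pyridoxine hydrochloride: 19.2 mg/L × 0.802 L = 15.40 mg
cobalt chloride hexahydrate: 16.7 mg/L × 0.802 L = 13.39 mg
EDTA disodium salt: 86 mg/L × 0.802 L = 68.97 mg

pyridoxine hydrochloride 15.40 mg; cobalt chloride hexahydrate 13.39 mg; EDTA disodium salt 68.97 mg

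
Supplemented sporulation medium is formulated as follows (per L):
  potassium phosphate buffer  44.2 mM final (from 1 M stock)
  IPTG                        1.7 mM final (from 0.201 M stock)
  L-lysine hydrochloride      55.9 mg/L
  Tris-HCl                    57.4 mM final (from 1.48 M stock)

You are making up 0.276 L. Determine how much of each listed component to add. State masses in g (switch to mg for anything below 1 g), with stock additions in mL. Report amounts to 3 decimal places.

Working volume: 0.276 L.
potassium phosphate buffer: dilute stock: 44.2 mM × 276 mL ÷ 1000 mM = 12.199 mL
IPTG: V = C2·V2/C1 = 1.7 mM × 276 mL ÷ 201 mM = 2.334 mL
L-lysine hydrochloride: 55.9 mg/L × 0.276 L = 15.428 mg
Tris-HCl: dilute stock: 57.4 mM × 276 mL ÷ 1480 mM = 10.704 mL

potassium phosphate buffer 12.199 mL; IPTG 2.334 mL; L-lysine hydrochloride 15.428 mg; Tris-HCl 10.704 mL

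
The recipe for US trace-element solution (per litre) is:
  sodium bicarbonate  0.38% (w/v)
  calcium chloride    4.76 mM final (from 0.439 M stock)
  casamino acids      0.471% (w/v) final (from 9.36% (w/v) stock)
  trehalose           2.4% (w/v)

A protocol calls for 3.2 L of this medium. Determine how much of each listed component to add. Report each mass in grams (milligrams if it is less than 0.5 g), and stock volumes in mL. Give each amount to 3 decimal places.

Working volume: 3.2 L.
sodium bicarbonate: 0.38% w/v = 3.8 g/L → 3.8 × 3.2 L = 12.160 g
calcium chloride: V = C2·V2/C1 = 4.76 mM × 3200 mL ÷ 439 mM = 34.697 mL
casamino acids: C1V1 = C2V2 → 0.471% ÷ 9.36% × 3200 mL = 161.026 mL
trehalose: 2.4 g per 100 mL × 3200 mL ÷ 100 = 76.800 g

sodium bicarbonate 12.160 g; calcium chloride 34.697 mL; casamino acids 161.026 mL; trehalose 76.800 g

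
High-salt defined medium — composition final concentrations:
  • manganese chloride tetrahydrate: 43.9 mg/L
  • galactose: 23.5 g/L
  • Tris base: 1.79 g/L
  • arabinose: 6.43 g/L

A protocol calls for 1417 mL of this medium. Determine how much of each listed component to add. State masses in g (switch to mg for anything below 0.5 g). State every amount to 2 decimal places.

Scale factor relative to 1 L: 1.417.
manganese chloride tetrahydrate: 43.9 mg/L × 1.417 L = 62.21 mg
galactose: 23.5 g/L × 1.417 L = 33.30 g
Tris base: 1.79 g/L × 1.417 L = 2.54 g
arabinose: 6.43 g/L × 1.417 L = 9.11 g

manganese chloride tetrahydrate 62.21 mg; galactose 33.30 g; Tris base 2.54 g; arabinose 9.11 g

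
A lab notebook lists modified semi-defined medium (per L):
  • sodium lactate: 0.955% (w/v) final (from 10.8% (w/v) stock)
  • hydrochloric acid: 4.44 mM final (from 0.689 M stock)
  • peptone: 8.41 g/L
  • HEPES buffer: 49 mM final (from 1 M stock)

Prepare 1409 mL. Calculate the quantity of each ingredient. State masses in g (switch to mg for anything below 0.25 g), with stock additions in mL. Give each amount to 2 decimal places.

sodium lactate 124.59 mL; hydrochloric acid 9.08 mL; peptone 11.85 g; HEPES buffer 69.04 mL

Working volume: 1409 mL = 1.409 L.
sodium lactate: C1V1 = C2V2 → 0.955% ÷ 10.8% × 1409 mL = 124.59 mL
hydrochloric acid: dilute stock: 4.44 mM × 1409 mL ÷ 689 mM = 9.08 mL
peptone: 8.41 g/L × 1.409 L = 11.85 g
HEPES buffer: C1V1 = C2V2 → 49 mM × 1409 mL ÷ 1000 mM = 69.04 mL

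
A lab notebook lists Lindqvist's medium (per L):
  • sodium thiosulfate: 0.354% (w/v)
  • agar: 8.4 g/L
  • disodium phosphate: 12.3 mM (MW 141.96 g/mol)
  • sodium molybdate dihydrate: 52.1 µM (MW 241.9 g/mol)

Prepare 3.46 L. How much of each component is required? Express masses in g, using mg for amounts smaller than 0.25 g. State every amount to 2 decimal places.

Scale factor relative to 1 L: 3.46.
sodium thiosulfate: 0.354 g per 100 mL × 3460 mL ÷ 100 = 12.25 g
agar: 8.4 g/L × 3.46 L = 29.06 g
disodium phosphate: 12.3 mmol/L × 141.96 g/mol × 3.46 L ÷ 1000 = 6.04 g
sodium molybdate dihydrate: 52.1 µmol/L × 241.9 g/mol × 3.46 L ÷ 1000 = 43.61 mg

sodium thiosulfate 12.25 g; agar 29.06 g; disodium phosphate 6.04 g; sodium molybdate dihydrate 43.61 mg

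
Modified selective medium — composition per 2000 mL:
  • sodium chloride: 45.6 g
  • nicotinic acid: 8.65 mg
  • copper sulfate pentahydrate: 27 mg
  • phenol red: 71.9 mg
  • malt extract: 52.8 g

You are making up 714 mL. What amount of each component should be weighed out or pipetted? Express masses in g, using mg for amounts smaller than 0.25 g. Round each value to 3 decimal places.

Scale factor = 714 mL / 2000 mL = 0.357.
sodium chloride: 45.6 g × (714 mL / 2000 mL) = 16.279 g
nicotinic acid: 8.65 mg × (714 mL / 2000 mL) = 3.088 mg
copper sulfate pentahydrate: 27 mg × (714 mL / 2000 mL) = 9.639 mg
phenol red: 71.9 mg × (714 mL / 2000 mL) = 25.668 mg
malt extract: 52.8 g × (714 mL / 2000 mL) = 18.850 g

sodium chloride 16.279 g; nicotinic acid 3.088 mg; copper sulfate pentahydrate 9.639 mg; phenol red 25.668 mg; malt extract 18.850 g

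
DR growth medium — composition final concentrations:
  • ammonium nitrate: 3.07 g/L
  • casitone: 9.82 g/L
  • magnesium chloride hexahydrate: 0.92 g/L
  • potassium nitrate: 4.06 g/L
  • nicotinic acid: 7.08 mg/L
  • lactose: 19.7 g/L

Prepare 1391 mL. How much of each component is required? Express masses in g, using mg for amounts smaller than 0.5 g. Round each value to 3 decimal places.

ammonium nitrate 4.270 g; casitone 13.660 g; magnesium chloride hexahydrate 1.280 g; potassium nitrate 5.647 g; nicotinic acid 9.848 mg; lactose 27.403 g

Target volume = 1391 mL = 1.391 L.
ammonium nitrate: 3.07 g/L × 1.391 L = 4.270 g
casitone: 9.82 g/L × 1.391 L = 13.660 g
magnesium chloride hexahydrate: 0.92 g/L × 1.391 L = 1.280 g
potassium nitrate: 4.06 g/L × 1.391 L = 5.647 g
nicotinic acid: 7.08 mg/L × 1.391 L = 9.848 mg
lactose: 19.7 g/L × 1.391 L = 27.403 g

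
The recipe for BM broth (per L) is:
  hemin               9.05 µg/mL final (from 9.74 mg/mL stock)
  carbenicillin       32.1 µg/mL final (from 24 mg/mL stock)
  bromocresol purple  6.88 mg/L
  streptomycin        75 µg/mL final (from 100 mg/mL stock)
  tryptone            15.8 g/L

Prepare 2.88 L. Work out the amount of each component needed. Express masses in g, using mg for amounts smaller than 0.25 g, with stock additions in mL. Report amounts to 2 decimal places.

hemin 2.68 mL; carbenicillin 3.85 mL; bromocresol purple 19.81 mg; streptomycin 2.16 mL; tryptone 45.50 g

Working volume: 2.88 L.
hemin: C1V1 = C2V2 → 9.05 µg/mL × 2880 mL ÷ 9740 µg/mL = 2.68 mL
carbenicillin: C1V1 = C2V2 → 32.1 µg/mL × 2880 mL ÷ 24000 µg/mL = 3.85 mL
bromocresol purple: 6.88 mg/L × 2.88 L = 19.81 mg
streptomycin: V = C2·V2/C1 = 75 µg/mL × 2880 mL ÷ 100000 µg/mL = 2.16 mL
tryptone: 15.8 g/L × 2.88 L = 45.50 g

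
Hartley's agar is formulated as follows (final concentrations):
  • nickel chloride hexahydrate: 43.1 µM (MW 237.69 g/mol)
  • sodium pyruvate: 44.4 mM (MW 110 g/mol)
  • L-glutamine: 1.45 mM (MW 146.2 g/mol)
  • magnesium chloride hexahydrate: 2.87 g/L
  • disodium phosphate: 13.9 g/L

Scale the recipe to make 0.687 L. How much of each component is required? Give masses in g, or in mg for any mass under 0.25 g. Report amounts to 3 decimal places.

nickel chloride hexahydrate 7.038 mg; sodium pyruvate 3.355 g; L-glutamine 145.637 mg; magnesium chloride hexahydrate 1.972 g; disodium phosphate 9.549 g

Scale factor relative to 1 L: 0.687.
nickel chloride hexahydrate: 43.1 µmol/L × 237.69 g/mol × 0.687 L ÷ 1000 = 7.038 mg
sodium pyruvate: 44.4 mmol/L × 110 g/mol × 0.687 L ÷ 1000 = 3.355 g
L-glutamine: 1.45 mmol/L × 146.2 mg/mmol × 0.687 L = 145.637 mg
magnesium chloride hexahydrate: 2.87 g/L × 0.687 L = 1.972 g
disodium phosphate: 13.9 g/L × 0.687 L = 9.549 g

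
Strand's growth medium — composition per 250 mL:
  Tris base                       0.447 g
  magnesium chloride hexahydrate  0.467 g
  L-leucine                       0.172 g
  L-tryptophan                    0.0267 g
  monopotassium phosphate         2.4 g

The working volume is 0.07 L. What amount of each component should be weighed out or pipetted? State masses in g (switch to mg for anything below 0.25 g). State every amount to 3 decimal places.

Ratio of target to recipe volume: 70 / 250 = 0.28.
Tris base: 0.447 g × (70 mL / 250 mL) = 0.12516 g = 125.160 mg
magnesium chloride hexahydrate: 0.467 g × (70 mL / 250 mL) = 0.13076 g = 130.760 mg
L-leucine: 0.172 g × (70 mL / 250 mL) = 0.04816 g = 48.160 mg
L-tryptophan: 0.0267 g × (70 mL / 250 mL) = 0.007476 g = 7.476 mg
monopotassium phosphate: 2.4 g × (70 mL / 250 mL) = 0.672 g

Tris base 125.160 mg; magnesium chloride hexahydrate 130.760 mg; L-leucine 48.160 mg; L-tryptophan 7.476 mg; monopotassium phosphate 0.672 g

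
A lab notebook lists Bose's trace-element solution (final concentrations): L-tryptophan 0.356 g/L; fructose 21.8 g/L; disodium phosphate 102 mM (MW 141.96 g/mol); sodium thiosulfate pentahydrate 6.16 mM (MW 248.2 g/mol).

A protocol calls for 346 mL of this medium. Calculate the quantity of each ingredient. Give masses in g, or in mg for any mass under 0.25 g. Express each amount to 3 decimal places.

L-tryptophan 123.176 mg; fructose 7.543 g; disodium phosphate 5.010 g; sodium thiosulfate pentahydrate 0.529 g

Target volume = 346 mL = 0.346 L.
L-tryptophan: 0.356 g/L × 0.346 L = 0.123176 g = 123.176 mg
fructose: 21.8 g/L × 0.346 L = 7.543 g
disodium phosphate: 102 mmol/L × 141.96 g/mol × 0.346 L ÷ 1000 = 5.010 g
sodium thiosulfate pentahydrate: 6.16 mmol/L × 248.2 g/mol × 0.346 L ÷ 1000 = 0.529 g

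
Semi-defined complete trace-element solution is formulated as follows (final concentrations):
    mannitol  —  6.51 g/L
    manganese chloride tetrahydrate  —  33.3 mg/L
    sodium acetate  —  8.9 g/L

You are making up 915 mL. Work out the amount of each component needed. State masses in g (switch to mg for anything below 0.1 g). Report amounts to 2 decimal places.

Target volume = 915 mL = 0.915 L.
mannitol: 6.51 g/L × 0.915 L = 5.96 g
manganese chloride tetrahydrate: 33.3 mg/L × 0.915 L = 30.47 mg
sodium acetate: 8.9 g/L × 0.915 L = 8.14 g

mannitol 5.96 g; manganese chloride tetrahydrate 30.47 mg; sodium acetate 8.14 g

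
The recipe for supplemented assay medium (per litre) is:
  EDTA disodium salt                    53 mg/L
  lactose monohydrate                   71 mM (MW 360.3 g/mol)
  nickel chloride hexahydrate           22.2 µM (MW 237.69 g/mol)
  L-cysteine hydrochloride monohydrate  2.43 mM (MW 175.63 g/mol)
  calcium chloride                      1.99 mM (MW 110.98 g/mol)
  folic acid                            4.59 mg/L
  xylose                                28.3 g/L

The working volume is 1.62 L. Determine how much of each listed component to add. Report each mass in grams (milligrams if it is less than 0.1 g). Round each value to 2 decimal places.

EDTA disodium salt 85.86 mg; lactose monohydrate 41.44 g; nickel chloride hexahydrate 8.55 mg; L-cysteine hydrochloride monohydrate 0.69 g; calcium chloride 0.36 g; folic acid 7.44 mg; xylose 45.85 g

Scale factor relative to 1 L: 1.62.
EDTA disodium salt: 53 mg/L × 1.62 L = 85.86 mg
lactose monohydrate: 71 mmol/L × 360.3 g/mol × 1.62 L ÷ 1000 = 41.44 g
nickel chloride hexahydrate: 22.2 µmol/L × 237.69 g/mol × 1.62 L ÷ 1000 = 8.55 mg
L-cysteine hydrochloride monohydrate: 2.43 mmol/L × 175.63 g/mol × 1.62 L ÷ 1000 = 0.69 g
calcium chloride: 1.99 mmol/L × 110.98 g/mol × 1.62 L ÷ 1000 = 0.36 g
folic acid: 4.59 mg/L × 1.62 L = 7.44 mg
xylose: 28.3 g/L × 1.62 L = 45.85 g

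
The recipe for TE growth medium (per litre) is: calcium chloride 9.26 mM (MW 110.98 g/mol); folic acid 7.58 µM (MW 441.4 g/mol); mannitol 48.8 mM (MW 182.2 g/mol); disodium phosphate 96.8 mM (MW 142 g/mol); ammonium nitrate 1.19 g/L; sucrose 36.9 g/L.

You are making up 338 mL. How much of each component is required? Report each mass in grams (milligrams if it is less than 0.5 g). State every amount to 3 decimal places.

calcium chloride 347.354 mg; folic acid 1.131 mg; mannitol 3.005 g; disodium phosphate 4.646 g; ammonium nitrate 402.220 mg; sucrose 12.472 g

Target volume = 338 mL = 0.338 L.
calcium chloride: 9.26 mmol/L × 110.98 mg/mmol × 0.338 L = 347.354 mg
folic acid: 7.58 µmol/L × 441.4 g/mol × 0.338 L ÷ 1000 = 1.131 mg
mannitol: 48.8 mmol/L × 182.2 g/mol × 0.338 L ÷ 1000 = 3.005 g
disodium phosphate: 96.8 mmol/L × 142 g/mol × 0.338 L ÷ 1000 = 4.646 g
ammonium nitrate: 1.19 g/L × 0.338 L = 0.40222 g = 402.220 mg
sucrose: 36.9 g/L × 0.338 L = 12.472 g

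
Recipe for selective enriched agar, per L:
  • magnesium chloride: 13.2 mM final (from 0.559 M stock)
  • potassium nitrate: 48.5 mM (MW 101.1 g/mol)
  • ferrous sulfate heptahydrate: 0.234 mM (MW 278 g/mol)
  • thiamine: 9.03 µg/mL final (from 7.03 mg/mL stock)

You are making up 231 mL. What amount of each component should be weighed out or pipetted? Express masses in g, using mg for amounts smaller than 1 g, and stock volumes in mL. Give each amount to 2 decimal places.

magnesium chloride 5.45 mL; potassium nitrate 1.13 g; ferrous sulfate heptahydrate 15.03 mg; thiamine 0.30 mL

Scale factor relative to 1 L: 0.231.
magnesium chloride: V = C2·V2/C1 = 13.2 mM × 231 mL ÷ 559 mM = 5.45 mL
potassium nitrate: 48.5 mmol/L × 101.1 g/mol × 0.231 L ÷ 1000 = 1.13 g
ferrous sulfate heptahydrate: 0.234 mmol/L × 278 mg/mmol × 0.231 L = 15.03 mg
thiamine: C1V1 = C2V2 → 9.03 µg/mL × 231 mL ÷ 7030 µg/mL = 0.30 mL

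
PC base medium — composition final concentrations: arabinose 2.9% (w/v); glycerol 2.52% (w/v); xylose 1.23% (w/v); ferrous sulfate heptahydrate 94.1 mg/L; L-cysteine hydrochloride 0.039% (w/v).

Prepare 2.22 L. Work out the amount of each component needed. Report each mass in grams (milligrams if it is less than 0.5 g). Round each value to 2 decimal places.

arabinose 64.38 g; glycerol 55.94 g; xylose 27.31 g; ferrous sulfate heptahydrate 208.90 mg; L-cysteine hydrochloride 0.87 g

Scale factor relative to 1 L: 2.22.
arabinose: 2.9% w/v = 29 g/L → 29 × 2.22 L = 64.38 g
glycerol: 2.52 g per 100 mL × 2220 mL ÷ 100 = 55.94 g
xylose: 1.23 g per 100 mL × 2220 mL ÷ 100 = 27.31 g
ferrous sulfate heptahydrate: 94.1 mg/L × 2.22 L = 208.90 mg
L-cysteine hydrochloride: 0.039% w/v = 0.39 g/L → 0.39 × 2.22 L = 0.87 g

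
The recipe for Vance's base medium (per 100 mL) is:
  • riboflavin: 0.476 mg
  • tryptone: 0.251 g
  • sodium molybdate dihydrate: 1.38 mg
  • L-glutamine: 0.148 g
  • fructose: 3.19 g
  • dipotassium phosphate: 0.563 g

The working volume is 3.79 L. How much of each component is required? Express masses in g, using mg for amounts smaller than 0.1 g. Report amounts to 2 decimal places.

riboflavin 18.04 mg; tryptone 9.51 g; sodium molybdate dihydrate 52.30 mg; L-glutamine 5.61 g; fructose 120.90 g; dipotassium phosphate 21.34 g

Ratio of target to recipe volume: 3790 / 100 = 37.9.
riboflavin: 0.476 mg × (3790 mL / 100 mL) = 18.04 mg
tryptone: 0.251 g × (3790 mL / 100 mL) = 9.51 g
sodium molybdate dihydrate: 1.38 mg × (3790 mL / 100 mL) = 52.30 mg
L-glutamine: 0.148 g × (3790 mL / 100 mL) = 5.61 g
fructose: 3.19 g × (3790 mL / 100 mL) = 120.90 g
dipotassium phosphate: 0.563 g × (3790 mL / 100 mL) = 21.34 g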